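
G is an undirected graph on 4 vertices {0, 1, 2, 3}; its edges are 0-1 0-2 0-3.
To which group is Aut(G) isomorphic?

S_3

Vertex 0 has degree 3 and every other vertex has degree 1, so G is the star K_{1,3} with centre 0. Any automorphism fixes the centre and permutes the 3 leaves freely, so Aut(G) ≅ S_3 of order 3! = 6.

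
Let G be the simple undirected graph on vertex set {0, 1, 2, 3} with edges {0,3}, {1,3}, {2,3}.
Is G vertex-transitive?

Vertex 3 is the only vertex of degree 3, so every automorphism fixes it; G is not vertex-transitive.

No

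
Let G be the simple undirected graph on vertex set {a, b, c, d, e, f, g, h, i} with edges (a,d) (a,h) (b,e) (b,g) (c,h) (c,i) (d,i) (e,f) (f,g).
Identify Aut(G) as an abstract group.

D_4 × D_5

G has two connected components, {a, c, d, h, i} and {b, e, f, g}; each is 2-regular, so G = C_5 ⊔ C_4. No automorphism exchanges components of different sizes, hence Aut(G) is the direct product D_4 × D_5, order 80.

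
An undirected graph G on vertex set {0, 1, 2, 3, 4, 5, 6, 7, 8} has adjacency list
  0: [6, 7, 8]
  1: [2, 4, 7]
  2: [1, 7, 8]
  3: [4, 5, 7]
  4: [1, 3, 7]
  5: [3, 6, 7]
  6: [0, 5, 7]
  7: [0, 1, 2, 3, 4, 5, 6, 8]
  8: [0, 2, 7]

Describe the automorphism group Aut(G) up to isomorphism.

Vertex 7 is the unique vertex of degree 8; the remaining 8 vertices each have degree 3 and induce a cycle, so G is the wheel on 9 vertices with hub 7. Every automorphism fixes the hub and acts on the rim 8-cycle, so Aut(G) ≅ Aut(C_8) = D_8 of order 16.

D_8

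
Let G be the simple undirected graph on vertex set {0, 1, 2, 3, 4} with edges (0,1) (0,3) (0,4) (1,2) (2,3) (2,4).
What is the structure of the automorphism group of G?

S_2 × S_3

The vertices split by degree into {0, 2} (degree 3) and {1, 3, 4} (degree 2); every edge runs between the two parts, so G is the complete bipartite graph K_{2,3}. Automorphisms preserve the bipartition setwise (since the parts differ in size) and act as S_2 × S_3 within it; |Aut| = 12.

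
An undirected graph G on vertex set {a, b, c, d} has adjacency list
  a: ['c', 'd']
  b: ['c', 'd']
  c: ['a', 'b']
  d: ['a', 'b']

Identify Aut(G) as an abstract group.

the hyperoctahedral group B_2

G is 2-regular and bipartite on 2^2 = 4 vertices with girth 4; it is the hypercube graph Q_2. The symmetry group of the 2-cube is the hyperoctahedral group B_2 = Z_2 ≀ S_2, of order 2^2·2! = 8.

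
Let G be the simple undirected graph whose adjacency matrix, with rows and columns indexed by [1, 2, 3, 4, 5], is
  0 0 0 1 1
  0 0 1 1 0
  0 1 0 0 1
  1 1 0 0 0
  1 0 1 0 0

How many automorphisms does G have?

Every vertex has degree 2 and the graph is connected, so G is the 5-cycle C_5. C_5 has 5 rotations and 5 reflections, so Aut(C_5) ≅ D_5 of order 10.

10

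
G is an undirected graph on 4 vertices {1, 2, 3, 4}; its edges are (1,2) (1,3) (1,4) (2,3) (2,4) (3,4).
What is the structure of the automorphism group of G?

Every vertex has degree 3, so G is the complete graph K_4. Every bijection on the vertex set is an automorphism of K_4; hence Aut(K_4) ≅ S_4, order 24.

the symmetric group on 4 letters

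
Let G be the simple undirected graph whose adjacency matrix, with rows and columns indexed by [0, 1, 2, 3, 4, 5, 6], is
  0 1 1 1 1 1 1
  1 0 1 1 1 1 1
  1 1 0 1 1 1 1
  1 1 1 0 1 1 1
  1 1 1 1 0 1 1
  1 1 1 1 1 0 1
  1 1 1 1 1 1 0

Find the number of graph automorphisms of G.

5040

Every vertex has degree 6, so G is the complete graph K_7. Every bijection on the vertex set is an automorphism of K_7; hence Aut(K_7) ≅ S_7, order 5040.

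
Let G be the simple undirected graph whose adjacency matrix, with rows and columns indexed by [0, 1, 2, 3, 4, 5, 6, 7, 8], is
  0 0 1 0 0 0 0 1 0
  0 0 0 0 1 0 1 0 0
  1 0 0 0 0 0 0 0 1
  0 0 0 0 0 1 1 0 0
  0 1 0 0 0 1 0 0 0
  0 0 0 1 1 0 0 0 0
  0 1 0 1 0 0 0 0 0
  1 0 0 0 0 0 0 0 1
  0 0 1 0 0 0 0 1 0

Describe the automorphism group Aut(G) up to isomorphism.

D_5 × D_4

G has two connected components, {1, 3, 4, 5, 6} and {0, 2, 7, 8}; each is 2-regular, so G = C_5 ⊔ C_4. No automorphism exchanges components of different sizes, hence Aut(G) is the direct product D_5 × D_4, order 80.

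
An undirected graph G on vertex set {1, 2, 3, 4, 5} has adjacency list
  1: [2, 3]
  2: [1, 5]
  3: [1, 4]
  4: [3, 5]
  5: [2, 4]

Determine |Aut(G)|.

10

G is 2-regular and connected on 5 vertices, i.e. the cycle C_5. The automorphisms of the 5-cycle are exactly the symmetries of a regular 5-gon: the dihedral group D_5, |D_5| = 10.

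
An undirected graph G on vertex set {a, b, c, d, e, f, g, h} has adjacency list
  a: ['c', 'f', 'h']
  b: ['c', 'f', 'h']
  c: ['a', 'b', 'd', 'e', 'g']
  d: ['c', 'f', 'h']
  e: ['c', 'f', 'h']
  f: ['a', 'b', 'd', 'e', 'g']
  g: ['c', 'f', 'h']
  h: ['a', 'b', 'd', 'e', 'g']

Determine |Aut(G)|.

720

The vertices split by degree into {c, f, h} (degree 5) and {a, b, d, e, g} (degree 3); every edge runs between the two parts, so G is the complete bipartite graph K_{3,5}. The parts have unequal sizes, so no automorphism swaps them; each part is permuted independently, giving S_3 × S_5 of order 3!·5! = 720.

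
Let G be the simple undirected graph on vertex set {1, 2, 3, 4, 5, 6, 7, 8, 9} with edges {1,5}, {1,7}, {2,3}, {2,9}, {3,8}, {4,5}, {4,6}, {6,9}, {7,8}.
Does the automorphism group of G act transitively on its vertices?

Yes

G is 2-regular and connected on 9 vertices, i.e. the cycle C_9. The automorphisms of the 9-cycle are exactly the symmetries of a regular 9-gon: the dihedral group D_9, |D_9| = 18. Under this action every vertex can be carried to every other, so G is vertex-transitive.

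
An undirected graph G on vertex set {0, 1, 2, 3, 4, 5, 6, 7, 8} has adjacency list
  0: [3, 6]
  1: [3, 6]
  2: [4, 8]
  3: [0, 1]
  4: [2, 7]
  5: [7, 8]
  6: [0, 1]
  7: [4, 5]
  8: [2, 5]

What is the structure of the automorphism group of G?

G has two connected components, {2, 4, 5, 7, 8} and {0, 1, 3, 6}; each is 2-regular, so G = C_5 ⊔ C_4. No automorphism exchanges components of different sizes, hence Aut(G) is the direct product D_5 × D_4, order 80.

D_5 × D_4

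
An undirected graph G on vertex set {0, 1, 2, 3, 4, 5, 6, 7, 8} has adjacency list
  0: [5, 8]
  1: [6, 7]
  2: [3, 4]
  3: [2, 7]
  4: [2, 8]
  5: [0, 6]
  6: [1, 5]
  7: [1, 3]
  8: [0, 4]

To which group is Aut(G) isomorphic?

G is 2-regular and connected on 9 vertices, i.e. the cycle C_9. The automorphisms of the 9-cycle are exactly the symmetries of a regular 9-gon: the dihedral group D_9, |D_9| = 18.

the dihedral group of order 18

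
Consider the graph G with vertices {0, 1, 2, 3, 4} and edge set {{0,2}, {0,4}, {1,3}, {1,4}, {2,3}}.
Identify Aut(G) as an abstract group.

D_5

G is 2-regular and connected on 5 vertices, i.e. the cycle C_5. The automorphisms of the 5-cycle are exactly the symmetries of a regular 5-gon: the dihedral group D_5, |D_5| = 10.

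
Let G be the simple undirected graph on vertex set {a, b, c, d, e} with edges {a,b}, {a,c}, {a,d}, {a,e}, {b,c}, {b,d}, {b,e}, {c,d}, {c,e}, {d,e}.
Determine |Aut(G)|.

120

Every vertex has degree 4, so G is the complete graph K_5. Every bijection on the vertex set is an automorphism of K_5; hence Aut(K_5) ≅ S_5, order 120.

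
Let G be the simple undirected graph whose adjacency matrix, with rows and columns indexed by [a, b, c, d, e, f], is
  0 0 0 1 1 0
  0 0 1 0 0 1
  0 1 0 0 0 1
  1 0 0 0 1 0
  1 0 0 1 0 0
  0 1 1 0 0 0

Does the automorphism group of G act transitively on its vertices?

G has two connected components, {b, c, f} and {a, d, e}; each is 2-regular, so G = C_3 ⊔ C_3. Aut of a disjoint union of two copies of C_3 is the wreath product D_3 ≀ Z_2, of order 2·6² = 72. This group acts transitively on the 6 vertices.

Yes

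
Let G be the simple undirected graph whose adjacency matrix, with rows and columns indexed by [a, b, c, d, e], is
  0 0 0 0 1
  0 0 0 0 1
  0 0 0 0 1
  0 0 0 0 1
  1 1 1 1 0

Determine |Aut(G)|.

Vertex e has degree 4 and every other vertex has degree 1, so G is the star K_{1,4} with centre e. The 4 leaves are pairwise interchangeable while the centre is fixed, giving Aut(G) = S_4.

24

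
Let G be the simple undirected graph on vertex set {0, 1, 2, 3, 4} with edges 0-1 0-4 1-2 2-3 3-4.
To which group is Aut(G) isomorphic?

the dihedral group of order 10

G is 2-regular and connected on 5 vertices, i.e. the cycle C_5. C_5 has 5 rotations and 5 reflections, so Aut(C_5) ≅ D_5 of order 10.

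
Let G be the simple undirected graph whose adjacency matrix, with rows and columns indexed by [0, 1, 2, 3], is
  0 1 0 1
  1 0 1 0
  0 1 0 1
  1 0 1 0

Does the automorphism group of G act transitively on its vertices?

Yes

Every vertex has degree 2 and the graph is connected, so G is the 4-cycle C_4. The automorphisms of the 4-cycle are exactly the symmetries of a regular 4-gon: the dihedral group D_4, |D_4| = 8. This group acts transitively on the 4 vertices.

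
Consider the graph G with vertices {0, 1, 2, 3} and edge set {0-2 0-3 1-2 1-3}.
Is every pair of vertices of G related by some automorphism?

Yes

G is 2-regular and bipartite with parts {0, 1} and {2, 3} (each part is independent and every cross-pair is an edge), so G = K_{2,2}. Aut(K_{2,2}) is the wreath product S_2 ≀ Z_2: permute within each part, then optionally swap the parts; |Aut| = 2·(2!)² = 8. This group acts transitively on the 4 vertices.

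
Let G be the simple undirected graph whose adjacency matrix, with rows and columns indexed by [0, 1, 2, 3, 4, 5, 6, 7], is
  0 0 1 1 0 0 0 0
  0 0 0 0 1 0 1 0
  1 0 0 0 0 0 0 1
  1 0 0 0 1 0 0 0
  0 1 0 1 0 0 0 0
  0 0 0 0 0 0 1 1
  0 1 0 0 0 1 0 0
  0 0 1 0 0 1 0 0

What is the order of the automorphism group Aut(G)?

16

G is 2-regular and connected on 8 vertices, i.e. the cycle C_8. The automorphisms of the 8-cycle are exactly the symmetries of a regular 8-gon: the dihedral group D_8, |D_8| = 16.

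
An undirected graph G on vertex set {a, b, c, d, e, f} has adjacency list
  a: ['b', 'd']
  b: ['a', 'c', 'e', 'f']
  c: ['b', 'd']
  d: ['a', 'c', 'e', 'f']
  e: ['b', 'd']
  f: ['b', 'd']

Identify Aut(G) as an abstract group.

S_2 × S_4

The vertices split by degree into {b, d} (degree 4) and {a, c, e, f} (degree 2); every edge runs between the two parts, so G is the complete bipartite graph K_{2,4}. Automorphisms preserve the bipartition setwise (since the parts differ in size) and act as S_2 × S_4 within it; |Aut| = 48.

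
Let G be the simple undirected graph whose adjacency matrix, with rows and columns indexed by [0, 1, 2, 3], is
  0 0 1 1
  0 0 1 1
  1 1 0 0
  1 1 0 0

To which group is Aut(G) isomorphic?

D_4

G is 2-regular and bipartite on 2^2 = 4 vertices with girth 4; it is the hypercube graph Q_2. The symmetry group of the 2-cube is the hyperoctahedral group B_2 = Z_2 ≀ S_2, of order 2^2·2! = 8.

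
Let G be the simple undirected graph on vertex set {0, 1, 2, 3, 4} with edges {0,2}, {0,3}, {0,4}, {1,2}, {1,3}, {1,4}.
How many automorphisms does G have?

12

The vertices split by degree into {0, 1} (degree 3) and {2, 3, 4} (degree 2); every edge runs between the two parts, so G is the complete bipartite graph K_{2,3}. The parts have unequal sizes, so no automorphism swaps them; each part is permuted independently, giving S_2 × S_3 of order 2!·3! = 12.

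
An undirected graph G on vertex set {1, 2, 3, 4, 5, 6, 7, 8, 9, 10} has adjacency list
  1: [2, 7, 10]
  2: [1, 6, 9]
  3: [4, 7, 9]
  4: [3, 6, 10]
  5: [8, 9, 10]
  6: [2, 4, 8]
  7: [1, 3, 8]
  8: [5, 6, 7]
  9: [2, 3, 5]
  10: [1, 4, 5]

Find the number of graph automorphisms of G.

G is 3-regular on 10 vertices with no triangles and no 4-cycles (girth 5): this is the Petersen graph. Viewing the Petersen graph as the Kneser graph K(5,2) — vertices are 2-subsets of {1,…,5}, edges join disjoint pairs — its automorphisms are exactly the permutations of the 5-element set, so Aut ≅ S_5 of order 120.

120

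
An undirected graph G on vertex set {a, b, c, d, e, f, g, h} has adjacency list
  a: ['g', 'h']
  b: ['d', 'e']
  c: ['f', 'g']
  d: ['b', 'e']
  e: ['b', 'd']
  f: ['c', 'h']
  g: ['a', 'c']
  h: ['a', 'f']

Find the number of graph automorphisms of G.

G has two connected components, {a, c, f, g, h} and {b, d, e}; each is 2-regular, so G = C_5 ⊔ C_3. No automorphism exchanges components of different sizes, hence Aut(G) is the direct product D_5 × D_3, order 60.

60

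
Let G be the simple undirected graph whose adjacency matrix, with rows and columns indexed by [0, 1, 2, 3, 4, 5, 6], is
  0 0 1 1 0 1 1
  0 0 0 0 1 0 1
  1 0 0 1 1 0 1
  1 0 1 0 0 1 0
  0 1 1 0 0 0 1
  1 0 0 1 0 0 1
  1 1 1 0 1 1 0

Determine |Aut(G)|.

1

The degree sequence is [4, 2, 4, 3, 3, 3, 5]. Checking the degree-preserving permutations of the vertex set shows that none except the identity preserves every edge, so Aut(G) is trivial.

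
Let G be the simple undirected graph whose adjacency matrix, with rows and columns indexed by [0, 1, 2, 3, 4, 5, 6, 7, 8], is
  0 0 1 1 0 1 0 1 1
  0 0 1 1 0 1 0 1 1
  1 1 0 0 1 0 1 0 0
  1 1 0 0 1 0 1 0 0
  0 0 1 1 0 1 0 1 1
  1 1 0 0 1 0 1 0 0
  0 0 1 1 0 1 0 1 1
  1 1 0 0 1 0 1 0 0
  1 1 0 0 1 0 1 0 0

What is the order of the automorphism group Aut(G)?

The vertices split by degree into {0, 1, 4, 6} (degree 5) and {2, 3, 5, 7, 8} (degree 4); every edge runs between the two parts, so G is the complete bipartite graph K_{4,5}. Automorphisms preserve the bipartition setwise (since the parts differ in size) and act as S_4 × S_5 within it; |Aut| = 2880.

2880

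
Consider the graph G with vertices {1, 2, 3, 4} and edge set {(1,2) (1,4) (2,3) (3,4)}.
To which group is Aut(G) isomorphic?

G is 2-regular and bipartite on 2^2 = 4 vertices with girth 4; it is the hypercube graph Q_2. The symmetry group of the 2-cube is the hyperoctahedral group B_2 = Z_2 ≀ S_2, of order 2^2·2! = 8.

the dihedral group of order 8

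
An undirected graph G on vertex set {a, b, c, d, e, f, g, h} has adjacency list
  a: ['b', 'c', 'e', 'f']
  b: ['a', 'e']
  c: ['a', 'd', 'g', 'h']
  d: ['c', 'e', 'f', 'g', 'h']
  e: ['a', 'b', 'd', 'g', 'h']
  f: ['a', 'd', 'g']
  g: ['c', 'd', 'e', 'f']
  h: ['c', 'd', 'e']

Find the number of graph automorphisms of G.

1

Degrees alone do not determine every vertex (e.g. a and c both have degree 4), but their neighbour-degree multisets differ: N(a) has degrees [2, 3, 4, 5] while N(c) has degrees [3, 4, 4, 5]. Repeating this refinement separates all vertices, so the only automorphism is the identity.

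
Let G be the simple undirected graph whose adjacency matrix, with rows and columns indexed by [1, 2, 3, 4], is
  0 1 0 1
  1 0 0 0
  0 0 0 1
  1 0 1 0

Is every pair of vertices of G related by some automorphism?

Automorphisms preserve degree, but G has vertices of degree 1 and vertices of degree 2; no automorphism maps one to the other, so G is not vertex-transitive.

No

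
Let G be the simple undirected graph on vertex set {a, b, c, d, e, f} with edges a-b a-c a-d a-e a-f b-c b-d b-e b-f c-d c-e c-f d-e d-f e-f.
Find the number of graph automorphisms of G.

720

All 6 vertices are pairwise adjacent: G = K_6. Any permutation of the 6 vertices preserves K_6, so Aut(K_6) = S_6 of order 6! = 720.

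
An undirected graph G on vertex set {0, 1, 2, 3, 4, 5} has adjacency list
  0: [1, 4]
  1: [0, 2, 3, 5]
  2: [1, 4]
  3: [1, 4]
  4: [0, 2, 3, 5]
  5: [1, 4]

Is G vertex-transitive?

Automorphisms preserve degree, but G has vertices of degree 2 and vertices of degree 4; no automorphism maps one to the other, so G is not vertex-transitive.

No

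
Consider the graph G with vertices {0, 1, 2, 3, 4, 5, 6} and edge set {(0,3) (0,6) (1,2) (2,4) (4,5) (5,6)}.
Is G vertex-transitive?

Automorphisms preserve degree, but G has vertices of degree 1 and vertices of degree 2; no automorphism maps one to the other, so G is not vertex-transitive.

No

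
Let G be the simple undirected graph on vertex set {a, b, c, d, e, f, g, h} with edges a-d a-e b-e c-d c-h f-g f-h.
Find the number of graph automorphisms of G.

The degree sequence is [2, 1, 2, 2, 2, 2, 1, 2]; the two degree-1 vertices b and g are the ends of a path, so G = P_8. A path has exactly one nontrivial symmetry — reversal — giving Aut(G) of order 2.

2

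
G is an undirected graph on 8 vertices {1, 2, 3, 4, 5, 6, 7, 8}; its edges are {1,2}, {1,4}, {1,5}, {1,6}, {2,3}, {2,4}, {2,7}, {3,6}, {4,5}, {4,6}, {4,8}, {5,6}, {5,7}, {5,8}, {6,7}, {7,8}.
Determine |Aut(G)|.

The degree sequence is [4, 4, 2, 5, 5, 5, 4, 3]. Checking the degree-preserving permutations of the vertex set shows that none except the identity preserves every edge, so Aut(G) is trivial.

1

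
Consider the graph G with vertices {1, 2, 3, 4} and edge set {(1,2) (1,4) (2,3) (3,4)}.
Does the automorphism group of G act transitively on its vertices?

G is 2-regular and bipartite on 2^2 = 4 vertices with girth 4; it is the hypercube graph Q_2. The symmetry group of the 2-cube is the hyperoctahedral group B_2 = Z_2 ≀ S_2, of order 2^2·2! = 8. Under this action every vertex can be carried to every other, so G is vertex-transitive.

Yes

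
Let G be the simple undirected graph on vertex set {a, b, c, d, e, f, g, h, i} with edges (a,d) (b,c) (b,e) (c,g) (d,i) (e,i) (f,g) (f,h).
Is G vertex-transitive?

No

Automorphisms preserve degree, but G has vertices of degree 1 and vertices of degree 2; no automorphism maps one to the other, so G is not vertex-transitive.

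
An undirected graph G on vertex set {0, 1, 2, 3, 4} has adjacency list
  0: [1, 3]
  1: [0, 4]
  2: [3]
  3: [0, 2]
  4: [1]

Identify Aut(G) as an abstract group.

The degree sequence is [2, 2, 1, 2, 1]; the two degree-1 vertices 2 and 4 are the ends of a path, so G = P_5. A path has exactly one nontrivial symmetry — reversal — giving Aut(G) of order 2.

C_2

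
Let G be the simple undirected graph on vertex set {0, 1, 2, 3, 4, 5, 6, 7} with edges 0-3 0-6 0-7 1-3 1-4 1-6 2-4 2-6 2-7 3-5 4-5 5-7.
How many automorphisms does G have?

48

G is 3-regular and bipartite on 2^3 = 8 vertices with girth 4; it is the hypercube graph Q_3. Aut(Q_3) consists of the signed permutations of the 3 coordinate axes: 3! permutations times 2^3 sign flips, so |Aut| = 2^3·3! = 48.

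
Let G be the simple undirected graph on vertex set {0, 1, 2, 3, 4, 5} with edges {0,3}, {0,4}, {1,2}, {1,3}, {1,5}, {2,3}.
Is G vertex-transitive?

Automorphisms preserve degree, but G has vertices of degree 1 and vertices of degree 3; no automorphism maps one to the other, so G is not vertex-transitive.

No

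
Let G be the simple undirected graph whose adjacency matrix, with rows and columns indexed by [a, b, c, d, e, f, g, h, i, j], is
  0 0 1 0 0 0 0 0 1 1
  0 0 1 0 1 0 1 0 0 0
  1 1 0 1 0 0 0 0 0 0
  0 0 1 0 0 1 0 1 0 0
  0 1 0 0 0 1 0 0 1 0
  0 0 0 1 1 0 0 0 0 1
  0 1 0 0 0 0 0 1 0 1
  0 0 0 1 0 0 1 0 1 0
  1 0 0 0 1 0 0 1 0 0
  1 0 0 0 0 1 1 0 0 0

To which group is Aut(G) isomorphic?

S_5

G is 3-regular on 10 vertices with no triangles and no 4-cycles (girth 5): this is the Petersen graph. It is a classical fact that the Petersen graph has automorphism group S_5 (order 120), arising from its description as the Kneser graph K(5,2).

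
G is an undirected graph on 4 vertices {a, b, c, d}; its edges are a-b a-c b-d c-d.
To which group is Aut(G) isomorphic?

D_4

G is 2-regular and bipartite on 2^2 = 4 vertices with girth 4; it is the hypercube graph Q_2. Aut(Q_2) consists of the signed permutations of the 2 coordinate axes: 2! permutations times 2^2 sign flips, so |Aut| = 2^2·2! = 8.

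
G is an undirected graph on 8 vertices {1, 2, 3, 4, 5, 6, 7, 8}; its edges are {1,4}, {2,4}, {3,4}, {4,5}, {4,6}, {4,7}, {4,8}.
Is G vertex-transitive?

Vertex 4 is the only vertex of degree 7, so every automorphism fixes it; G is not vertex-transitive.

No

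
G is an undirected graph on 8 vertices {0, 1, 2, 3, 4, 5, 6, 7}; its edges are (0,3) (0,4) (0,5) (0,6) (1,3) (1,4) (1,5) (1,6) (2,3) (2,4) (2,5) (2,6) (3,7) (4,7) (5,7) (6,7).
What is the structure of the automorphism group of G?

G is 4-regular and bipartite with parts {0, 1, 2, 7} and {3, 4, 5, 6} (each part is independent and every cross-pair is an edge), so G = K_{4,4}. Each part can be permuted independently (S_4 × S_4) and the two equal-size parts can also be swapped, giving (S_4 × S_4) ⋊ Z_2 of order 2·(4!)² = 1152.

S_4 ≀ Z_2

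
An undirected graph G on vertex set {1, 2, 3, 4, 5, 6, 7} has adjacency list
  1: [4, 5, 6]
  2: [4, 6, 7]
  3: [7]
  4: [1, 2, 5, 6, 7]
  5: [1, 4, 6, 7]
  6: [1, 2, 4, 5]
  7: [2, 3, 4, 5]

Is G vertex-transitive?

Vertex 3 is the only vertex of degree 1, so every automorphism fixes it; G is not vertex-transitive.

No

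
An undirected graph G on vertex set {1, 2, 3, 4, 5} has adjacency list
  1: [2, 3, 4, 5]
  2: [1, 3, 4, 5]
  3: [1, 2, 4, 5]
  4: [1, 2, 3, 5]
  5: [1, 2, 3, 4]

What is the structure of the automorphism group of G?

All 5 vertices are pairwise adjacent: G = K_5. Every bijection on the vertex set is an automorphism of K_5; hence Aut(K_5) ≅ S_5, order 120.

S_5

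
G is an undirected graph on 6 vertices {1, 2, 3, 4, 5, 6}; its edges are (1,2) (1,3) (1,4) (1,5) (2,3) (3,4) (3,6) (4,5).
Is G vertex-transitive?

Vertex 4 is the only vertex of degree 3, so every automorphism fixes it; G is not vertex-transitive.

No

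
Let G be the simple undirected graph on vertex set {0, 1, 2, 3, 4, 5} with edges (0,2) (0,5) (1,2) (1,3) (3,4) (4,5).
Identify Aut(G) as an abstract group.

D_6

G is 2-regular and connected on 6 vertices, i.e. the cycle C_6. C_6 has 6 rotations and 6 reflections, so Aut(C_6) ≅ D_6 of order 12.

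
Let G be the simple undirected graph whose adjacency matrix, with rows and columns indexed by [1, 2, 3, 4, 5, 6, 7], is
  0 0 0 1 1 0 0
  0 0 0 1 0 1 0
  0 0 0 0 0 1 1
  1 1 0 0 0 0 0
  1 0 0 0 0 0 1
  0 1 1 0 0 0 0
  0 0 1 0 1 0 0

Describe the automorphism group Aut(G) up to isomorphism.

G is 2-regular and connected on 7 vertices, i.e. the cycle C_7. C_7 has 7 rotations and 7 reflections, so Aut(C_7) ≅ D_7 of order 14.

D_7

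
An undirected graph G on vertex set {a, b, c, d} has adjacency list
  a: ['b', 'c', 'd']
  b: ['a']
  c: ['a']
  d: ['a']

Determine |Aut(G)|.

Vertex a has degree 3 and every other vertex has degree 1, so G is the star K_{1,3} with centre a. Any automorphism fixes the centre and permutes the 3 leaves freely, so Aut(G) ≅ S_3 of order 3! = 6.

6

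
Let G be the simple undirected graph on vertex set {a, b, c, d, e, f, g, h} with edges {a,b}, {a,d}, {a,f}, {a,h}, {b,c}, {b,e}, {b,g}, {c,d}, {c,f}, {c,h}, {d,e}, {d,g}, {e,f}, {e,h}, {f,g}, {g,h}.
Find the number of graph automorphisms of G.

G is 4-regular and bipartite with parts {a, c, e, g} and {b, d, f, h} (each part is independent and every cross-pair is an edge), so G = K_{4,4}. Aut(K_{4,4}) is the wreath product S_4 ≀ Z_2: permute within each part, then optionally swap the parts; |Aut| = 2·(4!)² = 1152.

1152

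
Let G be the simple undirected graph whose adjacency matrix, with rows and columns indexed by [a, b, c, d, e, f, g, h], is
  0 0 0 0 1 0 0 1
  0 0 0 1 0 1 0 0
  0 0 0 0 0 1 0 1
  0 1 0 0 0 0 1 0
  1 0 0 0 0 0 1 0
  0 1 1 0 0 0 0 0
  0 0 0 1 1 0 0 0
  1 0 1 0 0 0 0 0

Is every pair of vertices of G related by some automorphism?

Yes

Every vertex has degree 2 and the graph is connected, so G is the 8-cycle C_8. C_8 has 8 rotations and 8 reflections, so Aut(C_8) ≅ D_8 of order 16. Under this action every vertex can be carried to every other, so G is vertex-transitive.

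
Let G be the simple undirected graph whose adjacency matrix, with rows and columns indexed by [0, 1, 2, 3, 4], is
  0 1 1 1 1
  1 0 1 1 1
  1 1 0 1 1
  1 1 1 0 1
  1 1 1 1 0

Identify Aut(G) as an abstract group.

the symmetric group on 5 letters

Every vertex has degree 4, so G is the complete graph K_5. Any permutation of the 5 vertices preserves K_5, so Aut(K_5) = S_5 of order 5! = 120.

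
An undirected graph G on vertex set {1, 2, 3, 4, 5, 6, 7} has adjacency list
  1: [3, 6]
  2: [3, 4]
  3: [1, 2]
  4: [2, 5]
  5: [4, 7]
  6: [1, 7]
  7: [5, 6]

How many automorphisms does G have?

G is 2-regular and connected on 7 vertices, i.e. the cycle C_7. C_7 has 7 rotations and 7 reflections, so Aut(C_7) ≅ D_7 of order 14.

14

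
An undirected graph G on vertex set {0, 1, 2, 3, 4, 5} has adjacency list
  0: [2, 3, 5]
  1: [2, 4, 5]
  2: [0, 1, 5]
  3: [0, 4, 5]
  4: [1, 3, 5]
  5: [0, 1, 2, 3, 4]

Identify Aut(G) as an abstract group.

the dihedral group of order 10

Vertex 5 is the unique vertex of degree 5; the remaining 5 vertices each have degree 3 and induce a cycle, so G is the wheel on 6 vertices with hub 5. With the hub fixed, the remaining symmetry is that of the rim cycle C_5, giving the dihedral group D_5.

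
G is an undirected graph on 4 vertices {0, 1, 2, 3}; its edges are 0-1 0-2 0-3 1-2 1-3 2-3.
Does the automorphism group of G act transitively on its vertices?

Yes

All 4 vertices are pairwise adjacent: G = K_4. Every bijection on the vertex set is an automorphism of K_4; hence Aut(K_4) ≅ S_4, order 24. Under this action every vertex can be carried to every other, so G is vertex-transitive.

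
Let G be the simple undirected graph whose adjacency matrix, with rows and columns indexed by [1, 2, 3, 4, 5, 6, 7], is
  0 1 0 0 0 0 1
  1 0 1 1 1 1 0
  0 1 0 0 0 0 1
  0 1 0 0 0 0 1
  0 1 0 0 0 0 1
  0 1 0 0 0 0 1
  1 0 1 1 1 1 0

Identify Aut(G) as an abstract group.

The vertices split by degree into {2, 7} (degree 5) and {1, 3, 4, 5, 6} (degree 2); every edge runs between the two parts, so G is the complete bipartite graph K_{2,5}. The parts have unequal sizes, so no automorphism swaps them; each part is permuted independently, giving S_5 × S_2 of order 5!·2! = 240.

S_5 × S_2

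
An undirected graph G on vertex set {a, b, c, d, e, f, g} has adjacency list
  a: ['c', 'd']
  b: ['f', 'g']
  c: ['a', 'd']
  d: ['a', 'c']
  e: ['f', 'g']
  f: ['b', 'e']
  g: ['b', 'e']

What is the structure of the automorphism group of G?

G has two connected components, {b, e, f, g} and {a, c, d}; each is 2-regular, so G = C_4 ⊔ C_3. The components are non-isomorphic (different sizes), so Aut(G) = Aut(C_3) × Aut(C_4) = D_3 × D_4 of order 6·8 = 48.

D_3 × D_4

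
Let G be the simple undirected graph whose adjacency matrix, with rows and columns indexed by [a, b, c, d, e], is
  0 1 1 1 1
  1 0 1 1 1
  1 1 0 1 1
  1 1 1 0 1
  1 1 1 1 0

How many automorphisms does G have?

Every vertex has degree 4, so G is the complete graph K_5. Any permutation of the 5 vertices preserves K_5, so Aut(K_5) = S_5 of order 5! = 120.

120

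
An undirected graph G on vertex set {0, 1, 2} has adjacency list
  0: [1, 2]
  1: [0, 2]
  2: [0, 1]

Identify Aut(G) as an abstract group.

All 3 vertices are pairwise adjacent: G = K_3. Any permutation of the 3 vertices preserves K_3, so Aut(K_3) = S_3 of order 3! = 6.

S_3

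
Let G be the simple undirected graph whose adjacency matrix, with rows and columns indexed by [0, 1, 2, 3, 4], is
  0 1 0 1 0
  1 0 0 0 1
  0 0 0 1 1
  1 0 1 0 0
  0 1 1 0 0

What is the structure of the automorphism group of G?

Every vertex has degree 2 and the graph is connected, so G is the 5-cycle C_5. C_5 has 5 rotations and 5 reflections, so Aut(C_5) ≅ D_5 of order 10.

the dihedral group of order 10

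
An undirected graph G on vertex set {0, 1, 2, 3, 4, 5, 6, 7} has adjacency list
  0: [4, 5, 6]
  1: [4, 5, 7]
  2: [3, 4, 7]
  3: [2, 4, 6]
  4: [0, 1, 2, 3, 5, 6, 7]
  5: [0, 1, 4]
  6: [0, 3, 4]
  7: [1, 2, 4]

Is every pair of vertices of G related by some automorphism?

No

Vertex 4 is the only vertex of degree 7, so every automorphism fixes it; G is not vertex-transitive.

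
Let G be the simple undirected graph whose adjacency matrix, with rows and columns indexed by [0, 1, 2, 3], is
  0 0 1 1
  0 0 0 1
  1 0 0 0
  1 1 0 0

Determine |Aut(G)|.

2

The degree sequence is [2, 1, 1, 2]; the two degree-1 vertices 1 and 2 are the ends of a path, so G = P_4. A path has exactly one nontrivial symmetry — reversal — giving Aut(G) of order 2.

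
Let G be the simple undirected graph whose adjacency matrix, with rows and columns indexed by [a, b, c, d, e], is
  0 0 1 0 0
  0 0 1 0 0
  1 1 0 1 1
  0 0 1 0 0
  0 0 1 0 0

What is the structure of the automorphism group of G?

Vertex c has degree 4 and every other vertex has degree 1, so G is the star K_{1,4} with centre c. Any automorphism fixes the centre and permutes the 4 leaves freely, so Aut(G) ≅ S_4 of order 4! = 24.

the symmetric group on 4 letters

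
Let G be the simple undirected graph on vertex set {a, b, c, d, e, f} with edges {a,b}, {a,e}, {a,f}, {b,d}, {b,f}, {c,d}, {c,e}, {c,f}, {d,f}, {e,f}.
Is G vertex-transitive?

No

Vertex f is the only vertex of degree 5, so every automorphism fixes it; G is not vertex-transitive.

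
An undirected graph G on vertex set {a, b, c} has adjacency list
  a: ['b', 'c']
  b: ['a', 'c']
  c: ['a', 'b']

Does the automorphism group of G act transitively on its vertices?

Yes

All 3 vertices are pairwise adjacent: G = K_3. Any permutation of the 3 vertices preserves K_3, so Aut(K_3) = S_3 of order 3! = 6. This group acts transitively on the 3 vertices.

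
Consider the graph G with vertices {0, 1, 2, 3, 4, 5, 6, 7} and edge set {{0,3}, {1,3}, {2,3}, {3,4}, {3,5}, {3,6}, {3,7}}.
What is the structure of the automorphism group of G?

S_7

Vertex 3 has degree 7 and every other vertex has degree 1, so G is the star K_{1,7} with centre 3. Any automorphism fixes the centre and permutes the 7 leaves freely, so Aut(G) ≅ S_7 of order 7! = 5040.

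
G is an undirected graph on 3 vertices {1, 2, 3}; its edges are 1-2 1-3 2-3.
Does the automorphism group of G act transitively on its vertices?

Yes

Every vertex has degree 2, so G is the complete graph K_3. Any permutation of the 3 vertices preserves K_3, so Aut(K_3) = S_3 of order 3! = 6. Under this action every vertex can be carried to every other, so G is vertex-transitive.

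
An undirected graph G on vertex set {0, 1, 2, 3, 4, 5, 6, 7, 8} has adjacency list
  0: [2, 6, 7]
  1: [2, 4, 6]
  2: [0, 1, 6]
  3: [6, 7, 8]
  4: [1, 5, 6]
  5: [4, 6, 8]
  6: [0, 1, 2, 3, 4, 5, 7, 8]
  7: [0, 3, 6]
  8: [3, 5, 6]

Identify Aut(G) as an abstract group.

the dihedral group of order 16

Vertex 6 is the unique vertex of degree 8; the remaining 8 vertices each have degree 3 and induce a cycle, so G is the wheel on 9 vertices with hub 6. With the hub fixed, the remaining symmetry is that of the rim cycle C_8, giving the dihedral group D_8.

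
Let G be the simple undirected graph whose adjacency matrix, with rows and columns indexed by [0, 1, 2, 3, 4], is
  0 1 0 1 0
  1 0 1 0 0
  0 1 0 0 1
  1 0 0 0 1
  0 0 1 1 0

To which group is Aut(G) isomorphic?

D_5

G is 2-regular and connected on 5 vertices, i.e. the cycle C_5. C_5 has 5 rotations and 5 reflections, so Aut(C_5) ≅ D_5 of order 10.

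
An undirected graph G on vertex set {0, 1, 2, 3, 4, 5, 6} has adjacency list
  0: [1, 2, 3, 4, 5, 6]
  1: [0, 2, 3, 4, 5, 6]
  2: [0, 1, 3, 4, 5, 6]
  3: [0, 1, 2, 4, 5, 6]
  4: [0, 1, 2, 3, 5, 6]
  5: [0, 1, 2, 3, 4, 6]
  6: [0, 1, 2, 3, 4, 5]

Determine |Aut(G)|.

5040

All 7 vertices are pairwise adjacent: G = K_7. Every bijection on the vertex set is an automorphism of K_7; hence Aut(K_7) ≅ S_7, order 5040.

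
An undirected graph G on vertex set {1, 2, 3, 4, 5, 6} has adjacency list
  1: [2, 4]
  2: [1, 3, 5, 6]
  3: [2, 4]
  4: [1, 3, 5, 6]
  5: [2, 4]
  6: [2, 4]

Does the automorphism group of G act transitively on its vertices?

Automorphisms preserve degree, but G has vertices of degree 2 and vertices of degree 4; no automorphism maps one to the other, so G is not vertex-transitive.

No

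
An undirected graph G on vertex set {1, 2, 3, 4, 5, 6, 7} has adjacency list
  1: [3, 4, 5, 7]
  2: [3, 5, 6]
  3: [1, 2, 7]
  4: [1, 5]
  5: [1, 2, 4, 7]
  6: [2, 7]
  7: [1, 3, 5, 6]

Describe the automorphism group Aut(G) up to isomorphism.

The degree sequence is [4, 3, 3, 2, 4, 2, 4]. Checking the degree-preserving permutations of the vertex set shows that none except the identity preserves every edge, so Aut(G) is trivial.

1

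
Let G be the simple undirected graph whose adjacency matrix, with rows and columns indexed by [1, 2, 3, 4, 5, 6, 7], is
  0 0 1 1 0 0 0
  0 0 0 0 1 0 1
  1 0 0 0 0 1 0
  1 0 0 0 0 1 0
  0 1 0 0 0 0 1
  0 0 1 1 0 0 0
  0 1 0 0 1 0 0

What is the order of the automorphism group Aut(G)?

48

G has two connected components, {1, 3, 4, 6} and {2, 5, 7}; each is 2-regular, so G = C_4 ⊔ C_3. The components are non-isomorphic (different sizes), so Aut(G) = Aut(C_4) × Aut(C_3) = D_4 × D_3 of order 8·6 = 48.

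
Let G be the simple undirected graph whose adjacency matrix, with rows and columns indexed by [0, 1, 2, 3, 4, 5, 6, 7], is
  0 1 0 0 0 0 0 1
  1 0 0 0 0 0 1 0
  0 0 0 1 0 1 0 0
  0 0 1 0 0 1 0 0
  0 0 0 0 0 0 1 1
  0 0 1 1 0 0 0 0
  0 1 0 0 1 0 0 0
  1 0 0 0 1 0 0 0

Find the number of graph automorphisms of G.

60

G has two connected components, {0, 1, 4, 6, 7} and {2, 3, 5}; each is 2-regular, so G = C_5 ⊔ C_3. No automorphism exchanges components of different sizes, hence Aut(G) is the direct product D_3 × D_5, order 60.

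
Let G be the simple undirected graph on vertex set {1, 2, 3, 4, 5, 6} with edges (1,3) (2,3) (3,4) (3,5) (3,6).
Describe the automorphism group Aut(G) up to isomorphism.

Vertex 3 has degree 5 and every other vertex has degree 1, so G is the star K_{1,5} with centre 3. The 5 leaves are pairwise interchangeable while the centre is fixed, giving Aut(G) = S_5.

S_5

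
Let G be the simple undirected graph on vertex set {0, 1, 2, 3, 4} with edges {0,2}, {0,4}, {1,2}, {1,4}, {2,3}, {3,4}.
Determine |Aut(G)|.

The vertices split by degree into {2, 4} (degree 3) and {0, 1, 3} (degree 2); every edge runs between the two parts, so G is the complete bipartite graph K_{2,3}. Automorphisms preserve the bipartition setwise (since the parts differ in size) and act as S_3 × S_2 within it; |Aut| = 12.

12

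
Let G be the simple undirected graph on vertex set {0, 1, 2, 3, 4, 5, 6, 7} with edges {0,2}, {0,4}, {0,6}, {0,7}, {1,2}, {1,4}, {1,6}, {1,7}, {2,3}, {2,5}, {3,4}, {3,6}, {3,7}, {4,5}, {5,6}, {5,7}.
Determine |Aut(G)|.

G is 4-regular and bipartite with parts {2, 4, 6, 7} and {0, 1, 3, 5} (each part is independent and every cross-pair is an edge), so G = K_{4,4}. Each part can be permuted independently (S_4 × S_4) and the two equal-size parts can also be swapped, giving (S_4 × S_4) ⋊ Z_2 of order 2·(4!)² = 1152.

1152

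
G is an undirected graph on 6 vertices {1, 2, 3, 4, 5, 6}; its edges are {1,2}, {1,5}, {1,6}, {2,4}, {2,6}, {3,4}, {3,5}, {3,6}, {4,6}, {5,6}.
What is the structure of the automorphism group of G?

Vertex 6 is the unique vertex of degree 5; the remaining 5 vertices each have degree 3 and induce a cycle, so G is the wheel on 6 vertices with hub 6. With the hub fixed, the remaining symmetry is that of the rim cycle C_5, giving the dihedral group D_5.

the dihedral group of order 10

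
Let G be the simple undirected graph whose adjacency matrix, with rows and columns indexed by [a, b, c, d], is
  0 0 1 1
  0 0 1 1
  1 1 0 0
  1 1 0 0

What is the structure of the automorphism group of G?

G is 2-regular and bipartite on 2^2 = 4 vertices with girth 4; it is the hypercube graph Q_2. Aut(Q_2) consists of the signed permutations of the 2 coordinate axes: 2! permutations times 2^2 sign flips, so |Aut| = 2^2·2! = 8.

D_4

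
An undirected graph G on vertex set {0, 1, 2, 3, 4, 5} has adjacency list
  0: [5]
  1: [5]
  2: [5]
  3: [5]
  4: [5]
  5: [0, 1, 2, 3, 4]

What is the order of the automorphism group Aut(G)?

120

Vertex 5 has degree 5 and every other vertex has degree 1, so G is the star K_{1,5} with centre 5. The 5 leaves are pairwise interchangeable while the centre is fixed, giving Aut(G) = S_5.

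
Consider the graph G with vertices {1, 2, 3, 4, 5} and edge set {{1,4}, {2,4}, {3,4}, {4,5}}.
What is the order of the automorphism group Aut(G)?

Vertex 4 has degree 4 and every other vertex has degree 1, so G is the star K_{1,4} with centre 4. The 4 leaves are pairwise interchangeable while the centre is fixed, giving Aut(G) = S_4.

24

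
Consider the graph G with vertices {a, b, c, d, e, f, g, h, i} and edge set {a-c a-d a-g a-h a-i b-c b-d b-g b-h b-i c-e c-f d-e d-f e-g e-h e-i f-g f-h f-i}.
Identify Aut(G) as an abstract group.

S_5 × S_4

The vertices split by degree into {a, b, e, f} (degree 5) and {c, d, g, h, i} (degree 4); every edge runs between the two parts, so G is the complete bipartite graph K_{4,5}. Automorphisms preserve the bipartition setwise (since the parts differ in size) and act as S_5 × S_4 within it; |Aut| = 2880.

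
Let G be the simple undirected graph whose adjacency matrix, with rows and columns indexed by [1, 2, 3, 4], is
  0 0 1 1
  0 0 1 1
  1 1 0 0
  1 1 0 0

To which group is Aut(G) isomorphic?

G is 2-regular and bipartite on 2^2 = 4 vertices with girth 4; it is the hypercube graph Q_2. Aut(Q_2) consists of the signed permutations of the 2 coordinate axes: 2! permutations times 2^2 sign flips, so |Aut| = 2^2·2! = 8.

D_4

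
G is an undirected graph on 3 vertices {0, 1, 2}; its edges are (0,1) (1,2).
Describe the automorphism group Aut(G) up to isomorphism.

The degree sequence is [1, 2, 1]; the two degree-1 vertices 0 and 2 are the ends of a path, so G = P_3. A path has exactly one nontrivial symmetry — reversal — giving Aut(G) of order 2.

Z_2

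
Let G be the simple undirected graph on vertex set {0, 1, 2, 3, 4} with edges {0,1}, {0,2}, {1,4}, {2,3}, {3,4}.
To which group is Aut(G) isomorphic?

G is 2-regular and connected on 5 vertices, i.e. the cycle C_5. The automorphisms of the 5-cycle are exactly the symmetries of a regular 5-gon: the dihedral group D_5, |D_5| = 10.

D_5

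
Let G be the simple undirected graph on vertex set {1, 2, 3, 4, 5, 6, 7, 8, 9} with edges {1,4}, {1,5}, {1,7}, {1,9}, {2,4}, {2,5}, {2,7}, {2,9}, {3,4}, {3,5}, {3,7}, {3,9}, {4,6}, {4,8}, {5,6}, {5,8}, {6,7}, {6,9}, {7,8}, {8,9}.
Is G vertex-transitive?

Automorphisms preserve degree, but G has vertices of degree 4 and vertices of degree 5; no automorphism maps one to the other, so G is not vertex-transitive.

No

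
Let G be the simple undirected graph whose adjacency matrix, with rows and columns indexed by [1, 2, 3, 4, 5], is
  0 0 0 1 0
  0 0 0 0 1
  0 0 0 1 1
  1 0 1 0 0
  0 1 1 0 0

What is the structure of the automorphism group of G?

Z_2

The degree sequence is [1, 1, 2, 2, 2]; the two degree-1 vertices 1 and 2 are the ends of a path, so G = P_5. The only nontrivial automorphism of a path is the end-to-end reflection, so Aut(G) ≅ Z_2.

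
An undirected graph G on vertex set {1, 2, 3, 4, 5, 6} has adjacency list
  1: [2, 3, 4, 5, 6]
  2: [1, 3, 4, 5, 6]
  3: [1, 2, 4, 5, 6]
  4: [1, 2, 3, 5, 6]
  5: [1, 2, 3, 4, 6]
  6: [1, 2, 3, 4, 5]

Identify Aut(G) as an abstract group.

the symmetric group on 6 letters

All 6 vertices are pairwise adjacent: G = K_6. Any permutation of the 6 vertices preserves K_6, so Aut(K_6) = S_6 of order 6! = 720.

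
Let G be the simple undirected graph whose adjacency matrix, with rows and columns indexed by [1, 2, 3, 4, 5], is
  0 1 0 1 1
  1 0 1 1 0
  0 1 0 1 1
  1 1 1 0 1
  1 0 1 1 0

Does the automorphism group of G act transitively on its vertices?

No

Vertex 4 is the only vertex of degree 4, so every automorphism fixes it; G is not vertex-transitive.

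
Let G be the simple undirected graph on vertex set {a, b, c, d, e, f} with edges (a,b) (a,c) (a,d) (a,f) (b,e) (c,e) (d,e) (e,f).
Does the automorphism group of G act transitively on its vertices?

Automorphisms preserve degree, but G has vertices of degree 2 and vertices of degree 4; no automorphism maps one to the other, so G is not vertex-transitive.

No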